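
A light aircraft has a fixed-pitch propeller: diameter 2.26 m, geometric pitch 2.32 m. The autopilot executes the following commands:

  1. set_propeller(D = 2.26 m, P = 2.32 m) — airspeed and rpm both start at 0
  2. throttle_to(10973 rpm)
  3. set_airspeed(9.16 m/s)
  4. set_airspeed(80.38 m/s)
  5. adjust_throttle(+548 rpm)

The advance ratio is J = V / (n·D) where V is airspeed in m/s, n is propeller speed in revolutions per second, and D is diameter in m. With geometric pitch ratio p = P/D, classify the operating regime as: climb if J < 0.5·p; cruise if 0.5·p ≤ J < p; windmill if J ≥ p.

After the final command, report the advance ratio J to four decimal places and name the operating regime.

set_propeller: D = 2.26 m, P = 2.32 m (p = P/D = 1.026549); state ← (V=0, rpm=0)
throttle_to(10973): rpm ← 10973
set_airspeed(9.16): V ← 9.16 m/s
set_airspeed(80.38): V ← 80.38 m/s
adjust_throttle(+548): rpm ← 10973 +548 = 11521
final state: V = 80.38 m/s, rpm = 11521 → n = rpm/60 = 192.016667 rev/s
J = V / (n·D) = 80.38 / (192.016667 × 2.26) = 0.185225
regime bands: climb J<0.5133 | cruise [0.5133, 1.0265) | windmill J≥1.0265
J = 0.1852 → climb

J = 0.1852, regime = climb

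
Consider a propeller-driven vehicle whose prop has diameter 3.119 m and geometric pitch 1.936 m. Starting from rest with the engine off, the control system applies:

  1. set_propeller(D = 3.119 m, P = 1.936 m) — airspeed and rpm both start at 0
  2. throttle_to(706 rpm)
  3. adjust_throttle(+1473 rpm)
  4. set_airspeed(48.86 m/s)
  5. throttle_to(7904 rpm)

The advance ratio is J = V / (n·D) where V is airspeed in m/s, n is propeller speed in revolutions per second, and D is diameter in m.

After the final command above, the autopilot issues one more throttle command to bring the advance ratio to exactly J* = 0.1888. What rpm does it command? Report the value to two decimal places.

set_propeller: D = 3.119 m, P = 1.936 m (p = P/D = 0.620712); state ← (V=0, rpm=0)
throttle_to(706): rpm ← 706
adjust_throttle(+1473): rpm ← 706 +1473 = 2179
set_airspeed(48.86): V ← 48.86 m/s
throttle_to(7904): rpm ← 7904
final state: V = 48.86 m/s, rpm = 7904 → n = rpm/60 = 131.733333 rev/s
target J* = 0.1888; solve J* = V/(n·D) for n: n = V/(J*·D) = 48.86/(0.1888 × 3.119) = 82.972867 rev/s
rpm = 60·n = 4978.372034

rpm = 4978.37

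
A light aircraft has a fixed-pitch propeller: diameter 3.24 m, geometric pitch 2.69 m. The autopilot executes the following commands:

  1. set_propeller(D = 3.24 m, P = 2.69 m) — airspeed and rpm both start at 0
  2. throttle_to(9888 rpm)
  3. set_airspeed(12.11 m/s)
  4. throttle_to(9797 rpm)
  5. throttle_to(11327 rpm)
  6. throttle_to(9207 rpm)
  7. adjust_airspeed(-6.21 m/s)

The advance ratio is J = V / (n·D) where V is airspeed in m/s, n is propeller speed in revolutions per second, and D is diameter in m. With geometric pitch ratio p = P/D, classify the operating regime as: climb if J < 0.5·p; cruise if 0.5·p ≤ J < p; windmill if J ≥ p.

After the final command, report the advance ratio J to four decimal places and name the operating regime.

set_propeller: D = 3.24 m, P = 2.69 m (p = P/D = 0.830247); state ← (V=0, rpm=0)
throttle_to(9888): rpm ← 9888
set_airspeed(12.11): V ← 12.11 m/s
throttle_to(9797): rpm ← 9797
throttle_to(11327): rpm ← 11327
throttle_to(9207): rpm ← 9207
adjust_airspeed(-6.21): V ← 12.11 -6.21 = 5.9 m/s
final state: V = 5.9 m/s, rpm = 9207 → n = rpm/60 = 153.450000 rev/s
J = V / (n·D) = 5.9 / (153.450000 × 3.24) = 0.011867
regime bands: climb J<0.4151 | cruise [0.4151, 0.8302) | windmill J≥0.8302
J = 0.0119 → climb

J = 0.0119, regime = climb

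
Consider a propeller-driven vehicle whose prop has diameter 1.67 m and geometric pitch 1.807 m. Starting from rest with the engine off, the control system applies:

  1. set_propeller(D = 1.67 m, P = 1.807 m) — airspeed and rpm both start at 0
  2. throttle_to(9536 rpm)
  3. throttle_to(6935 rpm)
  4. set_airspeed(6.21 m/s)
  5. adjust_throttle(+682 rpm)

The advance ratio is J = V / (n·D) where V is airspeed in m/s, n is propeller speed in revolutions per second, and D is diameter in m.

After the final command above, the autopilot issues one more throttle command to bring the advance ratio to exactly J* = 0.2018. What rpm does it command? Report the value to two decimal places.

rpm = 1105.62

set_propeller: D = 1.67 m, P = 1.807 m (p = P/D = 1.082036); state ← (V=0, rpm=0)
throttle_to(9536): rpm ← 9536
throttle_to(6935): rpm ← 6935
set_airspeed(6.21): V ← 6.21 m/s
adjust_throttle(+682): rpm ← 6935 +682 = 7617
final state: V = 6.21 m/s, rpm = 7617 → n = rpm/60 = 126.950000 rev/s
target J* = 0.2018; solve J* = V/(n·D) for n: n = V/(J*·D) = 6.21/(0.2018 × 1.67) = 18.426972 rev/s
rpm = 60·n = 1105.618298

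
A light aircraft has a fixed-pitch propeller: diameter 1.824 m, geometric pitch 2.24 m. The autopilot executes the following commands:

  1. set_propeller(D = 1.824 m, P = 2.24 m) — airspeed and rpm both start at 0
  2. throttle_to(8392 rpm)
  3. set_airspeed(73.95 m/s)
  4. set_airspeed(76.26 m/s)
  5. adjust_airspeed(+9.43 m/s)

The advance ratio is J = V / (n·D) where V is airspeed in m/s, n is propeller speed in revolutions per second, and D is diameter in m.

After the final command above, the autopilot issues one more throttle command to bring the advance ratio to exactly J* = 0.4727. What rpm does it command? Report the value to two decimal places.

rpm = 5963.08

set_propeller: D = 1.824 m, P = 2.24 m (p = P/D = 1.228070); state ← (V=0, rpm=0)
throttle_to(8392): rpm ← 8392
set_airspeed(73.95): V ← 73.95 m/s
set_airspeed(76.26): V ← 76.26 m/s
adjust_airspeed(+9.43): V ← 76.26 +9.43 = 85.69 m/s
final state: V = 85.69 m/s, rpm = 8392 → n = rpm/60 = 139.866667 rev/s
target J* = 0.4727; solve J* = V/(n·D) for n: n = V/(J*·D) = 85.69/(0.4727 × 1.824) = 99.384740 rev/s
rpm = 60·n = 5963.084409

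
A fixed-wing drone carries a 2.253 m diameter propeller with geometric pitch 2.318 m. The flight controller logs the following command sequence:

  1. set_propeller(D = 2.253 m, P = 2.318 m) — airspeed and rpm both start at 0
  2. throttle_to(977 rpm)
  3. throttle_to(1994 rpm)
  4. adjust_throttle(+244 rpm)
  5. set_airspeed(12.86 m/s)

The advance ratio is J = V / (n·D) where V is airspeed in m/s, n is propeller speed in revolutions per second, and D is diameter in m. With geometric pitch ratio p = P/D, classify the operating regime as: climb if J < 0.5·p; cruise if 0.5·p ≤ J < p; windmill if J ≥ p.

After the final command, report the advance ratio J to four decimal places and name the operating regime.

set_propeller: D = 2.253 m, P = 2.318 m (p = P/D = 1.028850); state ← (V=0, rpm=0)
throttle_to(977): rpm ← 977
throttle_to(1994): rpm ← 1994
adjust_throttle(+244): rpm ← 1994 +244 = 2238
set_airspeed(12.86): V ← 12.86 m/s
final state: V = 12.86 m/s, rpm = 2238 → n = rpm/60 = 37.300000 rev/s
J = V / (n·D) = 12.86 / (37.300000 × 2.253) = 0.153028
regime bands: climb J<0.5144 | cruise [0.5144, 1.0289) | windmill J≥1.0289
J = 0.1530 → climb

J = 0.1530, regime = climb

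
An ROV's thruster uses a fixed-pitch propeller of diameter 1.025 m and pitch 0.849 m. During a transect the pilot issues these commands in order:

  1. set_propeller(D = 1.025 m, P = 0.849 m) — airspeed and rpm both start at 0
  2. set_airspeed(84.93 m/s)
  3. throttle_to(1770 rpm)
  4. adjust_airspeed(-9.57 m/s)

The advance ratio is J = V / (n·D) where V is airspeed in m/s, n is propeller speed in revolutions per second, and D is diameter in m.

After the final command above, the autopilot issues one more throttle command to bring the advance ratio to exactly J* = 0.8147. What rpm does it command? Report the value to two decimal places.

rpm = 5414.65

set_propeller: D = 1.025 m, P = 0.849 m (p = P/D = 0.828293); state ← (V=0, rpm=0)
set_airspeed(84.93): V ← 84.93 m/s
throttle_to(1770): rpm ← 1770
adjust_airspeed(-9.57): V ← 84.93 -9.57 = 75.36 m/s
final state: V = 75.36 m/s, rpm = 1770 → n = rpm/60 = 29.500000 rev/s
target J* = 0.8147; solve J* = V/(n·D) for n: n = V/(J*·D) = 75.36/(0.8147 × 1.025) = 90.244202 rev/s
rpm = 60·n = 5414.652109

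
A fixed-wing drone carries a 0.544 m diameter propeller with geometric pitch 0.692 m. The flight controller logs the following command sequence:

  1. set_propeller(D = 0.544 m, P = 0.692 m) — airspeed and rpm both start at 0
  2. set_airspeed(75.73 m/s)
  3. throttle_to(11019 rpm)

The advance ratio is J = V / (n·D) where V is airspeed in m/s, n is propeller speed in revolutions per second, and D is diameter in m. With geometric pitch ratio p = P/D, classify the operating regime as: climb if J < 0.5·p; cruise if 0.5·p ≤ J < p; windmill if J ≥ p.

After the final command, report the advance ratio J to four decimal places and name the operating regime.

J = 0.7580, regime = cruise

set_propeller: D = 0.544 m, P = 0.692 m (p = P/D = 1.272059); state ← (V=0, rpm=0)
set_airspeed(75.73): V ← 75.73 m/s
throttle_to(11019): rpm ← 11019
final state: V = 75.73 m/s, rpm = 11019 → n = rpm/60 = 183.650000 rev/s
J = V / (n·D) = 75.73 / (183.650000 × 0.544) = 0.758016
regime bands: climb J<0.6360 | cruise [0.6360, 1.2721) | windmill J≥1.2721
J = 0.7580 → cruise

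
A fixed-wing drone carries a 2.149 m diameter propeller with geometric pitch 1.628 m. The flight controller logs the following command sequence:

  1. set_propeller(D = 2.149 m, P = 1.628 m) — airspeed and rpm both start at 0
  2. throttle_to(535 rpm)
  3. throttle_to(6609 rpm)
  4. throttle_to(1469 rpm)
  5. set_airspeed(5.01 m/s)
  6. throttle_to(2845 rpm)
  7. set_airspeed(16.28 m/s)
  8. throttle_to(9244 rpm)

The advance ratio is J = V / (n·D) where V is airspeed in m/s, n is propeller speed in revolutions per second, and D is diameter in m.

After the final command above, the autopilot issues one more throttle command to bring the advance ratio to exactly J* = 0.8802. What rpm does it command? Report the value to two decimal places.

set_propeller: D = 2.149 m, P = 1.628 m (p = P/D = 0.757562); state ← (V=0, rpm=0)
throttle_to(535): rpm ← 535
throttle_to(6609): rpm ← 6609
throttle_to(1469): rpm ← 1469
set_airspeed(5.01): V ← 5.01 m/s
throttle_to(2845): rpm ← 2845
set_airspeed(16.28): V ← 16.28 m/s
throttle_to(9244): rpm ← 9244
final state: V = 16.28 m/s, rpm = 9244 → n = rpm/60 = 154.066667 rev/s
target J* = 0.8802; solve J* = V/(n·D) for n: n = V/(J*·D) = 16.28/(0.8802 × 2.149) = 8.606699 rev/s
rpm = 60·n = 516.401947

rpm = 516.40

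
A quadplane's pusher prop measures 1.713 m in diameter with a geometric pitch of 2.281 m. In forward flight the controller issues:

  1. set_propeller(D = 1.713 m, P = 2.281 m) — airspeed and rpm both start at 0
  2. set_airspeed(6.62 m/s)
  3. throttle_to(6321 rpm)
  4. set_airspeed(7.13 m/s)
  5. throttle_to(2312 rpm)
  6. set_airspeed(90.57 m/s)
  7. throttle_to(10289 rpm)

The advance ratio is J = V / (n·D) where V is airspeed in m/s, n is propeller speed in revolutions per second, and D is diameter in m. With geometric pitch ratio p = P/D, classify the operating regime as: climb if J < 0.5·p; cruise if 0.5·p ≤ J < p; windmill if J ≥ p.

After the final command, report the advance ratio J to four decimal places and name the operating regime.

set_propeller: D = 1.713 m, P = 2.281 m (p = P/D = 1.331582); state ← (V=0, rpm=0)
set_airspeed(6.62): V ← 6.62 m/s
throttle_to(6321): rpm ← 6321
set_airspeed(7.13): V ← 7.13 m/s
throttle_to(2312): rpm ← 2312
set_airspeed(90.57): V ← 90.57 m/s
throttle_to(10289): rpm ← 10289
final state: V = 90.57 m/s, rpm = 10289 → n = rpm/60 = 171.483333 rev/s
J = V / (n·D) = 90.57 / (171.483333 × 1.713) = 0.308322
regime bands: climb J<0.6658 | cruise [0.6658, 1.3316) | windmill J≥1.3316
J = 0.3083 → climb

J = 0.3083, regime = climb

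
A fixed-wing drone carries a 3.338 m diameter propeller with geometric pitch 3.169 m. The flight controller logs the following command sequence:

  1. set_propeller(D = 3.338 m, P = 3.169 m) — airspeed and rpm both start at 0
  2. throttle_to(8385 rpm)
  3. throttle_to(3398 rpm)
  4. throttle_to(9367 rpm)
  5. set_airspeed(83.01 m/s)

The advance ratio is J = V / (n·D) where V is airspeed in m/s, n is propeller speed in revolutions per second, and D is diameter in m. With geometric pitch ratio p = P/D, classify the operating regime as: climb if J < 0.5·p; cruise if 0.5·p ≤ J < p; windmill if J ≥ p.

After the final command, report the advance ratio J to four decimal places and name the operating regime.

set_propeller: D = 3.338 m, P = 3.169 m (p = P/D = 0.949371); state ← (V=0, rpm=0)
throttle_to(8385): rpm ← 8385
throttle_to(3398): rpm ← 3398
throttle_to(9367): rpm ← 9367
set_airspeed(83.01): V ← 83.01 m/s
final state: V = 83.01 m/s, rpm = 9367 → n = rpm/60 = 156.116667 rev/s
J = V / (n·D) = 83.01 / (156.116667 × 3.338) = 0.159292
regime bands: climb J<0.4747 | cruise [0.4747, 0.9494) | windmill J≥0.9494
J = 0.1593 → climb

J = 0.1593, regime = climb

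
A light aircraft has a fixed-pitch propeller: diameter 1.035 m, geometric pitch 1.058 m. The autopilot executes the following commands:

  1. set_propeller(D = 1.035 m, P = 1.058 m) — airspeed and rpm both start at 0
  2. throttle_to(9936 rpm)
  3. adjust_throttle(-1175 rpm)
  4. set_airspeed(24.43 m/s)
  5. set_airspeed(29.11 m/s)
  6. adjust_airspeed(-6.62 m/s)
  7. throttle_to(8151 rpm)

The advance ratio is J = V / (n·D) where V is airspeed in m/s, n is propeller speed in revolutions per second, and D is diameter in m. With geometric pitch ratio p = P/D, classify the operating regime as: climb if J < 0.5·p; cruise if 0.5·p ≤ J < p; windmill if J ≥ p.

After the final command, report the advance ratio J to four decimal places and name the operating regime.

set_propeller: D = 1.035 m, P = 1.058 m (p = P/D = 1.022222); state ← (V=0, rpm=0)
throttle_to(9936): rpm ← 9936
adjust_throttle(-1175): rpm ← 9936 -1175 = 8761
set_airspeed(24.43): V ← 24.43 m/s
set_airspeed(29.11): V ← 29.11 m/s
adjust_airspeed(-6.62): V ← 29.11 -6.62 = 22.49 m/s
throttle_to(8151): rpm ← 8151
final state: V = 22.49 m/s, rpm = 8151 → n = rpm/60 = 135.850000 rev/s
J = V / (n·D) = 22.49 / (135.850000 × 1.035) = 0.159952
regime bands: climb J<0.5111 | cruise [0.5111, 1.0222) | windmill J≥1.0222
J = 0.1600 → climb

J = 0.1600, regime = climb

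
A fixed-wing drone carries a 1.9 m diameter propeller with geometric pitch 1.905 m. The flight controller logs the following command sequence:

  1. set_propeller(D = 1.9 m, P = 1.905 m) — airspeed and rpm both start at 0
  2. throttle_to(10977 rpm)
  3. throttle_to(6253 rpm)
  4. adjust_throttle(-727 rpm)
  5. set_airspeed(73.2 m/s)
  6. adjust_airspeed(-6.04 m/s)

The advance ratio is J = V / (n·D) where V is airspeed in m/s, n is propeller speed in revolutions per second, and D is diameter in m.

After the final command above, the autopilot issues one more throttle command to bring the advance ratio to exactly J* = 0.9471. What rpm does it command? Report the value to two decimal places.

rpm = 2239.30

set_propeller: D = 1.9 m, P = 1.905 m (p = P/D = 1.002632); state ← (V=0, rpm=0)
throttle_to(10977): rpm ← 10977
throttle_to(6253): rpm ← 6253
adjust_throttle(-727): rpm ← 6253 -727 = 5526
set_airspeed(73.2): V ← 73.2 m/s
adjust_airspeed(-6.04): V ← 73.2 -6.04 = 67.16 m/s
final state: V = 67.16 m/s, rpm = 5526 → n = rpm/60 = 92.100000 rev/s
target J* = 0.9471; solve J* = V/(n·D) for n: n = V/(J*·D) = 67.16/(0.9471 × 1.9) = 37.321686 rev/s
rpm = 60·n = 2239.301135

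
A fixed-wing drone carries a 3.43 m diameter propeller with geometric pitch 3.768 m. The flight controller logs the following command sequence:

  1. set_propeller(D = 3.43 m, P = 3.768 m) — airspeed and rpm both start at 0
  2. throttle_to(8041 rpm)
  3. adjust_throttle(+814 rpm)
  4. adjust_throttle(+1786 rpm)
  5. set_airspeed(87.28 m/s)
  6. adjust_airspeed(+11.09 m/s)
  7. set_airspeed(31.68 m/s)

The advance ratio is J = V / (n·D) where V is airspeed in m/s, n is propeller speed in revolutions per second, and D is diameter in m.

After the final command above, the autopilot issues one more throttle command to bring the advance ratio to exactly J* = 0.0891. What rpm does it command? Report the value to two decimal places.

set_propeller: D = 3.43 m, P = 3.768 m (p = P/D = 1.098542); state ← (V=0, rpm=0)
throttle_to(8041): rpm ← 8041
adjust_throttle(+814): rpm ← 8041 +814 = 8855
adjust_throttle(+1786): rpm ← 8855 +1786 = 10641
set_airspeed(87.28): V ← 87.28 m/s
adjust_airspeed(+11.09): V ← 87.28 +11.09 = 98.37 m/s
set_airspeed(31.68): V ← 31.68 m/s
final state: V = 31.68 m/s, rpm = 10641 → n = rpm/60 = 177.350000 rev/s
target J* = 0.0891; solve J* = V/(n·D) for n: n = V/(J*·D) = 31.68/(0.0891 × 3.43) = 103.660512 rev/s
rpm = 60·n = 6219.630709

rpm = 6219.63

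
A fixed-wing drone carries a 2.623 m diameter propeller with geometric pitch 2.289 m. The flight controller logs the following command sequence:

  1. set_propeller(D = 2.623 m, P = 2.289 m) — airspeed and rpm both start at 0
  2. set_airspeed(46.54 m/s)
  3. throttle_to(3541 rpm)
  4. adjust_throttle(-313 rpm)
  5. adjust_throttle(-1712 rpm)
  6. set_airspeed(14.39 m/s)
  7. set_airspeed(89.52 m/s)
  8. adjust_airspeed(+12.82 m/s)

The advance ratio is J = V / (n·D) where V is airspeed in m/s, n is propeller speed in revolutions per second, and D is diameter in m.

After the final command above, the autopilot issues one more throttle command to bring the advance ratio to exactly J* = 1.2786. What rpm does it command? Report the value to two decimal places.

rpm = 1830.90

set_propeller: D = 2.623 m, P = 2.289 m (p = P/D = 0.872665); state ← (V=0, rpm=0)
set_airspeed(46.54): V ← 46.54 m/s
throttle_to(3541): rpm ← 3541
adjust_throttle(-313): rpm ← 3541 -313 = 3228
adjust_throttle(-1712): rpm ← 3228 -1712 = 1516
set_airspeed(14.39): V ← 14.39 m/s
set_airspeed(89.52): V ← 89.52 m/s
adjust_airspeed(+12.82): V ← 89.52 +12.82 = 102.34 m/s
final state: V = 102.34 m/s, rpm = 1516 → n = rpm/60 = 25.266667 rev/s
target J* = 1.2786; solve J* = V/(n·D) for n: n = V/(J*·D) = 102.34/(1.2786 × 2.623) = 30.514933 rev/s
rpm = 60·n = 1830.895985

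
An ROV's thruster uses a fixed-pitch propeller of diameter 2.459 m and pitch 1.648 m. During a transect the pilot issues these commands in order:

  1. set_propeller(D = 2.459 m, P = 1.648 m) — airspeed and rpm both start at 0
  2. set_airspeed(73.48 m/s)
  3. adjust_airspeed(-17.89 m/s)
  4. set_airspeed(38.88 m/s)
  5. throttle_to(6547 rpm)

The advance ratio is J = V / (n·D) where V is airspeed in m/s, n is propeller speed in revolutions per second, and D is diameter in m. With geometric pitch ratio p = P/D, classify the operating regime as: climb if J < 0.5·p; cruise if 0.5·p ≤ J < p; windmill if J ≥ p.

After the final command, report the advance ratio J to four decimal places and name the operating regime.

J = 0.1449, regime = climb

set_propeller: D = 2.459 m, P = 1.648 m (p = P/D = 0.670191); state ← (V=0, rpm=0)
set_airspeed(73.48): V ← 73.48 m/s
adjust_airspeed(-17.89): V ← 73.48 -17.89 = 55.59 m/s
set_airspeed(38.88): V ← 38.88 m/s
throttle_to(6547): rpm ← 6547
final state: V = 38.88 m/s, rpm = 6547 → n = rpm/60 = 109.116667 rev/s
J = V / (n·D) = 38.88 / (109.116667 × 2.459) = 0.144903
regime bands: climb J<0.3351 | cruise [0.3351, 0.6702) | windmill J≥0.6702
J = 0.1449 → climb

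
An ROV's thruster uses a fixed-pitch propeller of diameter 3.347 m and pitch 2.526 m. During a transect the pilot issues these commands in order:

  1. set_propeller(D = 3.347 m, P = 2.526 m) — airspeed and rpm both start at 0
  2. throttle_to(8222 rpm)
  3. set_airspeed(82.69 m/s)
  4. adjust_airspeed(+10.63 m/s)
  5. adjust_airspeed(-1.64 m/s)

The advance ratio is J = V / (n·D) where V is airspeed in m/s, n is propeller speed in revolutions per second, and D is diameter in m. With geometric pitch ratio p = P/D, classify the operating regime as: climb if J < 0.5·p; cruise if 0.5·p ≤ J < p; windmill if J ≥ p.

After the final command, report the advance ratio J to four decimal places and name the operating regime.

J = 0.1999, regime = climb

set_propeller: D = 3.347 m, P = 2.526 m (p = P/D = 0.754706); state ← (V=0, rpm=0)
throttle_to(8222): rpm ← 8222
set_airspeed(82.69): V ← 82.69 m/s
adjust_airspeed(+10.63): V ← 82.69 +10.63 = 93.32 m/s
adjust_airspeed(-1.64): V ← 93.32 -1.64 = 91.68 m/s
final state: V = 91.68 m/s, rpm = 8222 → n = rpm/60 = 137.033333 rev/s
J = V / (n·D) = 91.68 / (137.033333 × 3.347) = 0.199891
regime bands: climb J<0.3774 | cruise [0.3774, 0.7547) | windmill J≥0.7547
J = 0.1999 → climb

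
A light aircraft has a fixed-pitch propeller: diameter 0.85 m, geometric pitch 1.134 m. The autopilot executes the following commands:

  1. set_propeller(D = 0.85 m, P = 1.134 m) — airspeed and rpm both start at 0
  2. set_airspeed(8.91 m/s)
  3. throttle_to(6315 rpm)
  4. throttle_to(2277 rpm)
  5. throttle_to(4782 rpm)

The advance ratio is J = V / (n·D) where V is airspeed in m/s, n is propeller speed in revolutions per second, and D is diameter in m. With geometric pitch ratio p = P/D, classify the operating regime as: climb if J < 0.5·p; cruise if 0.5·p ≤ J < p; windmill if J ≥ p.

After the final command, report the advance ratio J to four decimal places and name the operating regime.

J = 0.1315, regime = climb

set_propeller: D = 0.85 m, P = 1.134 m (p = P/D = 1.334118); state ← (V=0, rpm=0)
set_airspeed(8.91): V ← 8.91 m/s
throttle_to(6315): rpm ← 6315
throttle_to(2277): rpm ← 2277
throttle_to(4782): rpm ← 4782
final state: V = 8.91 m/s, rpm = 4782 → n = rpm/60 = 79.700000 rev/s
J = V / (n·D) = 8.91 / (79.700000 × 0.85) = 0.131523
regime bands: climb J<0.6671 | cruise [0.6671, 1.3341) | windmill J≥1.3341
J = 0.1315 → climb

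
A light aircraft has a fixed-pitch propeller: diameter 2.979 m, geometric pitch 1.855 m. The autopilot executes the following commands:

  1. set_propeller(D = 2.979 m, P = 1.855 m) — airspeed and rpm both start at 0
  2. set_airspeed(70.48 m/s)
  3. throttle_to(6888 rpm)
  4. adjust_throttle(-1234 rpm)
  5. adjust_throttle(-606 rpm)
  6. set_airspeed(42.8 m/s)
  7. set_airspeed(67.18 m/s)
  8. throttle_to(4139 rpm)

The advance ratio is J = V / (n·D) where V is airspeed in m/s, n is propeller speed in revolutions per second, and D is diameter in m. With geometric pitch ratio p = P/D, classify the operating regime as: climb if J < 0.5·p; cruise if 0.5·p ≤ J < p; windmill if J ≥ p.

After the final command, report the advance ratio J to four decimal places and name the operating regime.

J = 0.3269, regime = cruise

set_propeller: D = 2.979 m, P = 1.855 m (p = P/D = 0.622692); state ← (V=0, rpm=0)
set_airspeed(70.48): V ← 70.48 m/s
throttle_to(6888): rpm ← 6888
adjust_throttle(-1234): rpm ← 6888 -1234 = 5654
adjust_throttle(-606): rpm ← 5654 -606 = 5048
set_airspeed(42.8): V ← 42.8 m/s
set_airspeed(67.18): V ← 67.18 m/s
throttle_to(4139): rpm ← 4139
final state: V = 67.18 m/s, rpm = 4139 → n = rpm/60 = 68.983333 rev/s
J = V / (n·D) = 67.18 / (68.983333 × 2.979) = 0.326908
regime bands: climb J<0.3113 | cruise [0.3113, 0.6227) | windmill J≥0.6227
J = 0.3269 → cruise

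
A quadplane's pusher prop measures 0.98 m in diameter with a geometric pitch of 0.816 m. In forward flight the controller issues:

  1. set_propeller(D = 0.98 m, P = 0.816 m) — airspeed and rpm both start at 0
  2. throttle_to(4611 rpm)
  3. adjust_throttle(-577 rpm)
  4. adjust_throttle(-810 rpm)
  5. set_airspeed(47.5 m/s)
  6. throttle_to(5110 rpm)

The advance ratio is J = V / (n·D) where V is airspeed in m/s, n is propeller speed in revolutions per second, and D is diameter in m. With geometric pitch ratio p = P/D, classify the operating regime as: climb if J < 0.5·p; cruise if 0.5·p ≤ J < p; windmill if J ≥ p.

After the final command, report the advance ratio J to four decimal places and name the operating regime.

set_propeller: D = 0.98 m, P = 0.816 m (p = P/D = 0.832653); state ← (V=0, rpm=0)
throttle_to(4611): rpm ← 4611
adjust_throttle(-577): rpm ← 4611 -577 = 4034
adjust_throttle(-810): rpm ← 4034 -810 = 3224
set_airspeed(47.5): V ← 47.5 m/s
throttle_to(5110): rpm ← 5110
final state: V = 47.5 m/s, rpm = 5110 → n = rpm/60 = 85.166667 rev/s
J = V / (n·D) = 47.5 / (85.166667 × 0.98) = 0.569112
regime bands: climb J<0.4163 | cruise [0.4163, 0.8327) | windmill J≥0.8327
J = 0.5691 → cruise

J = 0.5691, regime = cruise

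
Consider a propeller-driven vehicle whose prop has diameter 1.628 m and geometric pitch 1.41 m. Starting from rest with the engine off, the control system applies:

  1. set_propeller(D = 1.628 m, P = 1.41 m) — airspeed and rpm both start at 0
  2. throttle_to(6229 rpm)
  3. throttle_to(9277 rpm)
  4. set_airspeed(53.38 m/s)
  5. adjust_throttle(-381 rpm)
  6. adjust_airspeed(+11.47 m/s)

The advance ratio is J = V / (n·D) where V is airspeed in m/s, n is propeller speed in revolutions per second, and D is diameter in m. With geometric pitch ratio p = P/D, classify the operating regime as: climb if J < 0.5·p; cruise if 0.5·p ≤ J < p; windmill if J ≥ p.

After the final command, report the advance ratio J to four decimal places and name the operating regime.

set_propeller: D = 1.628 m, P = 1.41 m (p = P/D = 0.866093); state ← (V=0, rpm=0)
throttle_to(6229): rpm ← 6229
throttle_to(9277): rpm ← 9277
set_airspeed(53.38): V ← 53.38 m/s
adjust_throttle(-381): rpm ← 9277 -381 = 8896
adjust_airspeed(+11.47): V ← 53.38 +11.47 = 64.85 m/s
final state: V = 64.85 m/s, rpm = 8896 → n = rpm/60 = 148.266667 rev/s
J = V / (n·D) = 64.85 / (148.266667 × 1.628) = 0.268666
regime bands: climb J<0.4330 | cruise [0.4330, 0.8661) | windmill J≥0.8661
J = 0.2687 → climb

J = 0.2687, regime = climb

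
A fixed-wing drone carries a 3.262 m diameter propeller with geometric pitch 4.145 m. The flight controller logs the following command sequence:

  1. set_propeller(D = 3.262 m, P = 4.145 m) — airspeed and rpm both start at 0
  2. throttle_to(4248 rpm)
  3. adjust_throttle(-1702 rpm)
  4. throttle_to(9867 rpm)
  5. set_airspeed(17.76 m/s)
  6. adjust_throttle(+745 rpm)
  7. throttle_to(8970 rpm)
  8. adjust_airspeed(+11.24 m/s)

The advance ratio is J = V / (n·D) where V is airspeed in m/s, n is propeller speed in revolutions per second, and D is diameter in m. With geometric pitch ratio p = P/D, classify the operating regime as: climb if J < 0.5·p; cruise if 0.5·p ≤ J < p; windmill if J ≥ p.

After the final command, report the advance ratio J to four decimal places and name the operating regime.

J = 0.0595, regime = climb

set_propeller: D = 3.262 m, P = 4.145 m (p = P/D = 1.270693); state ← (V=0, rpm=0)
throttle_to(4248): rpm ← 4248
adjust_throttle(-1702): rpm ← 4248 -1702 = 2546
throttle_to(9867): rpm ← 9867
set_airspeed(17.76): V ← 17.76 m/s
adjust_throttle(+745): rpm ← 9867 +745 = 10612
throttle_to(8970): rpm ← 8970
adjust_airspeed(+11.24): V ← 17.76 +11.24 = 29 m/s
final state: V = 29 m/s, rpm = 8970 → n = rpm/60 = 149.500000 rev/s
J = V / (n·D) = 29 / (149.500000 × 3.262) = 0.059467
regime bands: climb J<0.6353 | cruise [0.6353, 1.2707) | windmill J≥1.2707
J = 0.0595 → climb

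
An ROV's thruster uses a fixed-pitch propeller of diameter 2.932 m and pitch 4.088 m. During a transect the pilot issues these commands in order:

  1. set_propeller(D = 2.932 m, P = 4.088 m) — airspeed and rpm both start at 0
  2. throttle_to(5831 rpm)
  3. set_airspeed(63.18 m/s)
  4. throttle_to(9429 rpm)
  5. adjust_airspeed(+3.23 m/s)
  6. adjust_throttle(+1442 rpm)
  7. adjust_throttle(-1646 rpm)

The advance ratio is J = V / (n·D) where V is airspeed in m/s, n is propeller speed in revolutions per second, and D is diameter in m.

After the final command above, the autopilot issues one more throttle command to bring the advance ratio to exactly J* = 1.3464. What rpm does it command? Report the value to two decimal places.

rpm = 1009.36

set_propeller: D = 2.932 m, P = 4.088 m (p = P/D = 1.394270); state ← (V=0, rpm=0)
throttle_to(5831): rpm ← 5831
set_airspeed(63.18): V ← 63.18 m/s
throttle_to(9429): rpm ← 9429
adjust_airspeed(+3.23): V ← 63.18 +3.23 = 66.41 m/s
adjust_throttle(+1442): rpm ← 9429 +1442 = 10871
adjust_throttle(-1646): rpm ← 10871 -1646 = 9225
final state: V = 66.41 m/s, rpm = 9225 → n = rpm/60 = 153.750000 rev/s
target J* = 1.3464; solve J* = V/(n·D) for n: n = V/(J*·D) = 66.41/(1.3464 × 2.932) = 16.822689 rev/s
rpm = 60·n = 1009.361329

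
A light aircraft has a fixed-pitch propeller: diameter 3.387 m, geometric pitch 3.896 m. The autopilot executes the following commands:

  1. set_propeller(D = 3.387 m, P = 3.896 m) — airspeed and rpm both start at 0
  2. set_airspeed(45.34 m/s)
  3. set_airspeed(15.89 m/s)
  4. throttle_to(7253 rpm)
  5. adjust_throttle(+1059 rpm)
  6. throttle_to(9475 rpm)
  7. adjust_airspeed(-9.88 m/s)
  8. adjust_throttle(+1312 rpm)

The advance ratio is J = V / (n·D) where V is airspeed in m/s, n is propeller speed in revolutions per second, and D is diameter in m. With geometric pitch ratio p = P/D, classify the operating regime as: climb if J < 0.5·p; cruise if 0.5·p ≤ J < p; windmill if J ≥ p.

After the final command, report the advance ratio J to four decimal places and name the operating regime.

J = 0.0099, regime = climb

set_propeller: D = 3.387 m, P = 3.896 m (p = P/D = 1.150280); state ← (V=0, rpm=0)
set_airspeed(45.34): V ← 45.34 m/s
set_airspeed(15.89): V ← 15.89 m/s
throttle_to(7253): rpm ← 7253
adjust_throttle(+1059): rpm ← 7253 +1059 = 8312
throttle_to(9475): rpm ← 9475
adjust_airspeed(-9.88): V ← 15.89 -9.88 = 6.01 m/s
adjust_throttle(+1312): rpm ← 9475 +1312 = 10787
final state: V = 6.01 m/s, rpm = 10787 → n = rpm/60 = 179.783333 rev/s
J = V / (n·D) = 6.01 / (179.783333 × 3.387) = 0.009870
regime bands: climb J<0.5751 | cruise [0.5751, 1.1503) | windmill J≥1.1503
J = 0.0099 → climb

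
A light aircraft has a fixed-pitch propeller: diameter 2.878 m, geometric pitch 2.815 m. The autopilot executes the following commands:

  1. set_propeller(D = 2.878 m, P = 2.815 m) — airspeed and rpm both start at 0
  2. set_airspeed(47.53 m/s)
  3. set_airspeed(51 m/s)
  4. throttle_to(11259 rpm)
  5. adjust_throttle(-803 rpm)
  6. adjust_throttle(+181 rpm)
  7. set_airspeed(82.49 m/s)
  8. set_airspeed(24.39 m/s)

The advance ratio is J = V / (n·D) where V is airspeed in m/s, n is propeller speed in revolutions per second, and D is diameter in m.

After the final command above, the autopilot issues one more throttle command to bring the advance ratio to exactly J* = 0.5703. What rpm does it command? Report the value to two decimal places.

rpm = 891.60

set_propeller: D = 2.878 m, P = 2.815 m (p = P/D = 0.978110); state ← (V=0, rpm=0)
set_airspeed(47.53): V ← 47.53 m/s
set_airspeed(51): V ← 51 m/s
throttle_to(11259): rpm ← 11259
adjust_throttle(-803): rpm ← 11259 -803 = 10456
adjust_throttle(+181): rpm ← 10456 +181 = 10637
set_airspeed(82.49): V ← 82.49 m/s
set_airspeed(24.39): V ← 24.39 m/s
final state: V = 24.39 m/s, rpm = 10637 → n = rpm/60 = 177.283333 rev/s
target J* = 0.5703; solve J* = V/(n·D) for n: n = V/(J*·D) = 24.39/(0.5703 × 2.878) = 14.859960 rev/s
rpm = 60·n = 891.597597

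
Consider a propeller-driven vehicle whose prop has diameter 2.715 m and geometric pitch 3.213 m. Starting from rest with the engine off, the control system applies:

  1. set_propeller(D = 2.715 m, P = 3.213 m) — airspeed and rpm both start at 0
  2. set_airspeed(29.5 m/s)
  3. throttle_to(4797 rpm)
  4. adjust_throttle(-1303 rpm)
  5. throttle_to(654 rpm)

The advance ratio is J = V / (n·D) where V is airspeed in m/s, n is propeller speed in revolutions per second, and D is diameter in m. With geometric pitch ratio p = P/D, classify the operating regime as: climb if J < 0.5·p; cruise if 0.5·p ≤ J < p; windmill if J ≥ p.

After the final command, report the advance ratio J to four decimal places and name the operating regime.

J = 0.9968, regime = cruise

set_propeller: D = 2.715 m, P = 3.213 m (p = P/D = 1.183425); state ← (V=0, rpm=0)
set_airspeed(29.5): V ← 29.5 m/s
throttle_to(4797): rpm ← 4797
adjust_throttle(-1303): rpm ← 4797 -1303 = 3494
throttle_to(654): rpm ← 654
final state: V = 29.5 m/s, rpm = 654 → n = rpm/60 = 10.900000 rev/s
J = V / (n·D) = 29.5 / (10.900000 × 2.715) = 0.996841
regime bands: climb J<0.5917 | cruise [0.5917, 1.1834) | windmill J≥1.1834
J = 0.9968 → cruise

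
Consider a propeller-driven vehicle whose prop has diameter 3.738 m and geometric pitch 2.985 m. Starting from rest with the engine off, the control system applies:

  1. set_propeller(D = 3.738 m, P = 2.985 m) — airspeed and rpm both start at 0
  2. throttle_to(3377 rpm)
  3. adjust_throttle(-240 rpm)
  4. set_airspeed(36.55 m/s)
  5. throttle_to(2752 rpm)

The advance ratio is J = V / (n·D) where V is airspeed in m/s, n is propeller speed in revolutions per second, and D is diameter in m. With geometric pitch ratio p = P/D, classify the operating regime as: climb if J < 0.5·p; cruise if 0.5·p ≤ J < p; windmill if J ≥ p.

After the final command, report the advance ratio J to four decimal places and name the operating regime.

J = 0.2132, regime = climb

set_propeller: D = 3.738 m, P = 2.985 m (p = P/D = 0.798555); state ← (V=0, rpm=0)
throttle_to(3377): rpm ← 3377
adjust_throttle(-240): rpm ← 3377 -240 = 3137
set_airspeed(36.55): V ← 36.55 m/s
throttle_to(2752): rpm ← 2752
final state: V = 36.55 m/s, rpm = 2752 → n = rpm/60 = 45.866667 rev/s
J = V / (n·D) = 36.55 / (45.866667 × 3.738) = 0.213182
regime bands: climb J<0.3993 | cruise [0.3993, 0.7986) | windmill J≥0.7986
J = 0.2132 → climb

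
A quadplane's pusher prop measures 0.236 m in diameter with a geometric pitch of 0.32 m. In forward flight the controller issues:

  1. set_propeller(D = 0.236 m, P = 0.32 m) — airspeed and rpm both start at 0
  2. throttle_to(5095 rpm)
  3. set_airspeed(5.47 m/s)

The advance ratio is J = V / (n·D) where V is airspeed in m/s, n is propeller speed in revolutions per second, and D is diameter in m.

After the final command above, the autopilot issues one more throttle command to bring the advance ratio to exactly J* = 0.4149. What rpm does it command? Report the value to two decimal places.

set_propeller: D = 0.236 m, P = 0.32 m (p = P/D = 1.355932); state ← (V=0, rpm=0)
throttle_to(5095): rpm ← 5095
set_airspeed(5.47): V ← 5.47 m/s
final state: V = 5.47 m/s, rpm = 5095 → n = rpm/60 = 84.916667 rev/s
target J* = 0.4149; solve J* = V/(n·D) for n: n = V/(J*·D) = 5.47/(0.4149 × 0.236) = 55.863982 rev/s
rpm = 60·n = 3351.838916

rpm = 3351.84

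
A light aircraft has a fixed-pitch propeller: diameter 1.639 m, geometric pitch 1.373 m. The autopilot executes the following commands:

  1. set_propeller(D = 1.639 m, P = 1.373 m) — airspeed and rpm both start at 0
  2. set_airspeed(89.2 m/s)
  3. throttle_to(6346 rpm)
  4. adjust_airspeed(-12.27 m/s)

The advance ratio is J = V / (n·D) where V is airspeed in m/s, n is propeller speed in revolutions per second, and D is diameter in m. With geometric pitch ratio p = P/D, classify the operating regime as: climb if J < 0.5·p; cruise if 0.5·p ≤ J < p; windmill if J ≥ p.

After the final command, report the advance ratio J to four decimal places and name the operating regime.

J = 0.4438, regime = cruise

set_propeller: D = 1.639 m, P = 1.373 m (p = P/D = 0.837706); state ← (V=0, rpm=0)
set_airspeed(89.2): V ← 89.2 m/s
throttle_to(6346): rpm ← 6346
adjust_airspeed(-12.27): V ← 89.2 -12.27 = 76.93 m/s
final state: V = 76.93 m/s, rpm = 6346 → n = rpm/60 = 105.766667 rev/s
J = V / (n·D) = 76.93 / (105.766667 × 1.639) = 0.443780
regime bands: climb J<0.4189 | cruise [0.4189, 0.8377) | windmill J≥0.8377
J = 0.4438 → cruise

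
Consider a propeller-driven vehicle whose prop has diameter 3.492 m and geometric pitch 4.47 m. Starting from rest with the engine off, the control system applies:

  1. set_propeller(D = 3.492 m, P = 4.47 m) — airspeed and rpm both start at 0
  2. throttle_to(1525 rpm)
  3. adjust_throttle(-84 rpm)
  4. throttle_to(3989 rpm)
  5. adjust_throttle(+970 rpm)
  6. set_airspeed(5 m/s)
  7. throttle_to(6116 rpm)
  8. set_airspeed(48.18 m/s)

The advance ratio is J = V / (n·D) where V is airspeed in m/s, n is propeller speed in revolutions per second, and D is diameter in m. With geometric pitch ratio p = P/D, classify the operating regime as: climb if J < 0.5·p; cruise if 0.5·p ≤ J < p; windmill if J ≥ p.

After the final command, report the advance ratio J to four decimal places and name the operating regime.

set_propeller: D = 3.492 m, P = 4.47 m (p = P/D = 1.280069); state ← (V=0, rpm=0)
throttle_to(1525): rpm ← 1525
adjust_throttle(-84): rpm ← 1525 -84 = 1441
throttle_to(3989): rpm ← 3989
adjust_throttle(+970): rpm ← 3989 +970 = 4959
set_airspeed(5): V ← 5 m/s
throttle_to(6116): rpm ← 6116
set_airspeed(48.18): V ← 48.18 m/s
final state: V = 48.18 m/s, rpm = 6116 → n = rpm/60 = 101.933333 rev/s
J = V / (n·D) = 48.18 / (101.933333 × 3.492) = 0.135356
regime bands: climb J<0.6400 | cruise [0.6400, 1.2801) | windmill J≥1.2801
J = 0.1354 → climb

J = 0.1354, regime = climb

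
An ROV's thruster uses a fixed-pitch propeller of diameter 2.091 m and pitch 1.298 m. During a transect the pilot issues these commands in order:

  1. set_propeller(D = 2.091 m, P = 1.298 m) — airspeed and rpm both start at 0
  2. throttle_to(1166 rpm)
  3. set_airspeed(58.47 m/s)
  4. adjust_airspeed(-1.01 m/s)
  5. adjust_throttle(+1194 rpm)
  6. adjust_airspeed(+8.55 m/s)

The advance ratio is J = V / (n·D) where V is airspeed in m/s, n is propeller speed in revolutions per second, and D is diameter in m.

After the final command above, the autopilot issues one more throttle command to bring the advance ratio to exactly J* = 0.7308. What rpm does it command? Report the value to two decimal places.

rpm = 2591.84

set_propeller: D = 2.091 m, P = 1.298 m (p = P/D = 0.620756); state ← (V=0, rpm=0)
throttle_to(1166): rpm ← 1166
set_airspeed(58.47): V ← 58.47 m/s
adjust_airspeed(-1.01): V ← 58.47 -1.01 = 57.46 m/s
adjust_throttle(+1194): rpm ← 1166 +1194 = 2360
adjust_airspeed(+8.55): V ← 57.46 +8.55 = 66.01 m/s
final state: V = 66.01 m/s, rpm = 2360 → n = rpm/60 = 39.333333 rev/s
target J* = 0.7308; solve J* = V/(n·D) for n: n = V/(J*·D) = 66.01/(0.7308 × 2.091) = 43.197356 rev/s
rpm = 60·n = 2591.841334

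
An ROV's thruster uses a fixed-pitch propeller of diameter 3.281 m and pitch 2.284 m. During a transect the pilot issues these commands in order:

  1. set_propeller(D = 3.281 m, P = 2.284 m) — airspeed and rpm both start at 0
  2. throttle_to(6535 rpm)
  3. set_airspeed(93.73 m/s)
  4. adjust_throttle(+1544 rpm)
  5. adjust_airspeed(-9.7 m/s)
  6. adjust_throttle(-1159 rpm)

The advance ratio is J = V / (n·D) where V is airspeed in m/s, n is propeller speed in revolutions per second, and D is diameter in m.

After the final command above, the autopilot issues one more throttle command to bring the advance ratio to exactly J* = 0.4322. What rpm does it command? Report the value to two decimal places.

set_propeller: D = 3.281 m, P = 2.284 m (p = P/D = 0.696129); state ← (V=0, rpm=0)
throttle_to(6535): rpm ← 6535
set_airspeed(93.73): V ← 93.73 m/s
adjust_throttle(+1544): rpm ← 6535 +1544 = 8079
adjust_airspeed(-9.7): V ← 93.73 -9.7 = 84.03 m/s
adjust_throttle(-1159): rpm ← 8079 -1159 = 6920
final state: V = 84.03 m/s, rpm = 6920 → n = rpm/60 = 115.333333 rev/s
target J* = 0.4322; solve J* = V/(n·D) for n: n = V/(J*·D) = 84.03/(0.4322 × 3.281) = 59.257506 rev/s
rpm = 60·n = 3555.450372

rpm = 3555.45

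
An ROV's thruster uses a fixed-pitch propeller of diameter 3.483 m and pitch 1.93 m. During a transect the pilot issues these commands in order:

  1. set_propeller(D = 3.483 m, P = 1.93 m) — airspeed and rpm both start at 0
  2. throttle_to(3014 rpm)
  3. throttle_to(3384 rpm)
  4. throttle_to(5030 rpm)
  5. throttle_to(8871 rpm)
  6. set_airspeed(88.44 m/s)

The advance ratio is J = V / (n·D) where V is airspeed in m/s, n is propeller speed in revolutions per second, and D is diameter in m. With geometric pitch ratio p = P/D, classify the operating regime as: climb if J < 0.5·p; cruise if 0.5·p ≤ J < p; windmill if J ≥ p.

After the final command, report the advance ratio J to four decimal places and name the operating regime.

J = 0.1717, regime = climb

set_propeller: D = 3.483 m, P = 1.93 m (p = P/D = 0.554120); state ← (V=0, rpm=0)
throttle_to(3014): rpm ← 3014
throttle_to(3384): rpm ← 3384
throttle_to(5030): rpm ← 5030
throttle_to(8871): rpm ← 8871
set_airspeed(88.44): V ← 88.44 m/s
final state: V = 88.44 m/s, rpm = 8871 → n = rpm/60 = 147.850000 rev/s
J = V / (n·D) = 88.44 / (147.850000 × 3.483) = 0.171741
regime bands: climb J<0.2771 | cruise [0.2771, 0.5541) | windmill J≥0.5541
J = 0.1717 → climb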